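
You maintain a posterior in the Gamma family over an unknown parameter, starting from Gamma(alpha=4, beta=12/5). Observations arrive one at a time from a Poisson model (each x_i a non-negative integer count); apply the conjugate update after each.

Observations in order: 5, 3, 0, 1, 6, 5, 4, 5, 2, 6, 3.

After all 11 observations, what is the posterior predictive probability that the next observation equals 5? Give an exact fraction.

obs 1: x=5 → posterior Gamma(9, 17/5)
obs 2: x=3 → posterior Gamma(12, 22/5)
obs 3: x=0 → posterior Gamma(12, 27/5)
obs 4: x=1 → posterior Gamma(13, 32/5)
obs 5: x=6 → posterior Gamma(19, 37/5)
obs 6: x=5 → posterior Gamma(24, 42/5)
obs 7: x=4 → posterior Gamma(28, 47/5)
obs 8: x=5 → posterior Gamma(33, 52/5)
obs 9: x=2 → posterior Gamma(35, 57/5)
obs 10: x=6 → posterior Gamma(41, 62/5)
obs 11: x=3 → posterior Gamma(44, 67/5)

8267224278965324627644029446827878828554863779248634049447940238134727682869761409409375/70946313400586533176670731663116293109483630989803364902213534680339647516085792714784768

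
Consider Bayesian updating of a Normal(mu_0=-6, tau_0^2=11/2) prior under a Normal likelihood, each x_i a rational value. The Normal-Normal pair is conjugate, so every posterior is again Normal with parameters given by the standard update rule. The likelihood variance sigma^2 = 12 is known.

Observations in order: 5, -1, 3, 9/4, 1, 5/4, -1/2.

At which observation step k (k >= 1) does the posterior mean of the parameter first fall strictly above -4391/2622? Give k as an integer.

obs 1: x=5 → posterior Normal(-89/35, 132/35)
obs 2: x=-1 → posterior Normal(-50/23, 66/23)
obs 3: x=3 → posterior Normal(-67/57, 44/19)
obs 4: x=9/4 → posterior Normal(-169/272, 33/17)
obs 5: x=1 → posterior Normal(-125/316, 132/79)
obs 6: x=5/4 → posterior Normal(-7/36, 22/15)
obs 7: x=-1/2 → posterior Normal(-23/101, 132/101)

k = 3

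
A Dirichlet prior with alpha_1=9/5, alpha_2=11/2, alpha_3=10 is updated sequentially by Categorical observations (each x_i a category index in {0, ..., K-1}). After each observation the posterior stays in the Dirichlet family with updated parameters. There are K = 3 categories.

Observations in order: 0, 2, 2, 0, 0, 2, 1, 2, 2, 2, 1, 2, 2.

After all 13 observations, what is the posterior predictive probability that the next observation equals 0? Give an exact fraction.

16/101

obs 1: x=0 → posterior Dirichlet(14/5, 11/2, 10)
obs 2: x=2 → posterior Dirichlet(14/5, 11/2, 11)
obs 3: x=2 → posterior Dirichlet(14/5, 11/2, 12)
obs 4: x=0 → posterior Dirichlet(19/5, 11/2, 12)
obs 5: x=0 → posterior Dirichlet(24/5, 11/2, 12)
obs 6: x=2 → posterior Dirichlet(24/5, 11/2, 13)
obs 7: x=1 → posterior Dirichlet(24/5, 13/2, 13)
obs 8: x=2 → posterior Dirichlet(24/5, 13/2, 14)
obs 9: x=2 → posterior Dirichlet(24/5, 13/2, 15)
obs 10: x=2 → posterior Dirichlet(24/5, 13/2, 16)
obs 11: x=1 → posterior Dirichlet(24/5, 15/2, 16)
obs 12: x=2 → posterior Dirichlet(24/5, 15/2, 17)
obs 13: x=2 → posterior Dirichlet(24/5, 15/2, 18)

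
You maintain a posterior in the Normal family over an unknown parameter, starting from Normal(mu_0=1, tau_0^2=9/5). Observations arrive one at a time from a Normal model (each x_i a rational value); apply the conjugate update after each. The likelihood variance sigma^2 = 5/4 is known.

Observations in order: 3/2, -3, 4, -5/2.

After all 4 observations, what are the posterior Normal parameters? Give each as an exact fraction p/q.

obs 1: x=3/2 → posterior Normal(79/61, 45/61)
obs 2: x=-3 → posterior Normal(-29/97, 45/97)
obs 3: x=4 → posterior Normal(115/133, 45/133)
obs 4: x=-5/2 → posterior Normal(25/169, 45/169)

mu_0=25/169, tau_0^2=45/169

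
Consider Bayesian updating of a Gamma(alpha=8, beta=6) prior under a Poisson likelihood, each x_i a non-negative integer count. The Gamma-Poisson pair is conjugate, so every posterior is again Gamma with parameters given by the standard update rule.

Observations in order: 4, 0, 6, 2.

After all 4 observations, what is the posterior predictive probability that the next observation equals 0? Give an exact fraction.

100000000000000000000/672749994932560009201

obs 1: x=4 → posterior Gamma(12, 7)
obs 2: x=0 → posterior Gamma(12, 8)
obs 3: x=6 → posterior Gamma(18, 9)
obs 4: x=2 → posterior Gamma(20, 10)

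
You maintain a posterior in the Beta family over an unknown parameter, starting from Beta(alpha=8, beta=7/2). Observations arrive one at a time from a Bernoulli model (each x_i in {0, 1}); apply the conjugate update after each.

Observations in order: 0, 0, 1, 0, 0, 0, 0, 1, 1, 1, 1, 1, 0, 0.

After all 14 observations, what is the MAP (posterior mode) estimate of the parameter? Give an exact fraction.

obs 1: x=0 → posterior Beta(8, 9/2)
obs 2: x=0 → posterior Beta(8, 11/2)
obs 3: x=1 → posterior Beta(9, 11/2)
obs 4: x=0 → posterior Beta(9, 13/2)
obs 5: x=0 → posterior Beta(9, 15/2)
obs 6: x=0 → posterior Beta(9, 17/2)
obs 7: x=0 → posterior Beta(9, 19/2)
obs 8: x=1 → posterior Beta(10, 19/2)
obs 9: x=1 → posterior Beta(11, 19/2)
obs 10: x=1 → posterior Beta(12, 19/2)
obs 11: x=1 → posterior Beta(13, 19/2)
obs 12: x=1 → posterior Beta(14, 19/2)
obs 13: x=0 → posterior Beta(14, 21/2)
obs 14: x=0 → posterior Beta(14, 23/2)

26/47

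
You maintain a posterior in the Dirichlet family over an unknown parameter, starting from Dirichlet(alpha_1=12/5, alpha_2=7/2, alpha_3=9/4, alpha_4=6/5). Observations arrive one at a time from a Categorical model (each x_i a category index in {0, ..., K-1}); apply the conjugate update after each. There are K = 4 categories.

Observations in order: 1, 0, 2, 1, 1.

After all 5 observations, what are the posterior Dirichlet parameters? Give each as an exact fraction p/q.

alpha_1=17/5, alpha_2=13/2, alpha_3=13/4, alpha_4=6/5

obs 1: x=1 → posterior Dirichlet(12/5, 9/2, 9/4, 6/5)
obs 2: x=0 → posterior Dirichlet(17/5, 9/2, 9/4, 6/5)
obs 3: x=2 → posterior Dirichlet(17/5, 9/2, 13/4, 6/5)
obs 4: x=1 → posterior Dirichlet(17/5, 11/2, 13/4, 6/5)
obs 5: x=1 → posterior Dirichlet(17/5, 13/2, 13/4, 6/5)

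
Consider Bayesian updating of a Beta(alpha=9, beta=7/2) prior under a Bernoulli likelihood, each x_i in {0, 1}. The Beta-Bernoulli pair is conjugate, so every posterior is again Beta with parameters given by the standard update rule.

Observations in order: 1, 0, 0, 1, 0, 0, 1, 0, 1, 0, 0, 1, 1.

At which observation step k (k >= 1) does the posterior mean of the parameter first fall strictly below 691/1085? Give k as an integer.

k = 5

obs 1: x=1 → posterior Beta(10, 7/2)
obs 2: x=0 → posterior Beta(10, 9/2)
obs 3: x=0 → posterior Beta(10, 11/2)
obs 4: x=1 → posterior Beta(11, 11/2)
obs 5: x=0 → posterior Beta(11, 13/2)
obs 6: x=0 → posterior Beta(11, 15/2)
obs 7: x=1 → posterior Beta(12, 15/2)
obs 8: x=0 → posterior Beta(12, 17/2)
obs 9: x=1 → posterior Beta(13, 17/2)
obs 10: x=0 → posterior Beta(13, 19/2)
obs 11: x=0 → posterior Beta(13, 21/2)
obs 12: x=1 → posterior Beta(14, 21/2)
obs 13: x=1 → posterior Beta(15, 21/2)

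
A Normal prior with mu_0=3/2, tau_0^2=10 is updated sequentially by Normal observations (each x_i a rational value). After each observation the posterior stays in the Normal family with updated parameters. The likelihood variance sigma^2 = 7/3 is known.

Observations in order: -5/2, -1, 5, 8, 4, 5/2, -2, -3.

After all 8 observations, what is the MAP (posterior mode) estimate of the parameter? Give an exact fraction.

obs 1: x=-5/2 → posterior Normal(-129/74, 70/37)
obs 2: x=-1 → posterior Normal(-189/134, 70/67)
obs 3: x=5 → posterior Normal(111/194, 70/97)
obs 4: x=8 → posterior Normal(591/254, 70/127)
obs 5: x=4 → posterior Normal(831/314, 70/157)
obs 6: x=5/2 → posterior Normal(981/374, 70/187)
obs 7: x=-2 → posterior Normal(123/62, 10/31)
obs 8: x=-3 → posterior Normal(681/494, 70/247)

681/494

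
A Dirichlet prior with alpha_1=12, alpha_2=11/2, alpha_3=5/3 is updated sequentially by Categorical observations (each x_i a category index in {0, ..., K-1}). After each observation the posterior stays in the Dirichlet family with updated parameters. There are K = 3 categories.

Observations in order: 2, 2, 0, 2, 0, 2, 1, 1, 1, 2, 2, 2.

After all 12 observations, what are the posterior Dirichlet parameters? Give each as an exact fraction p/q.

alpha_1=14, alpha_2=17/2, alpha_3=26/3

obs 1: x=2 → posterior Dirichlet(12, 11/2, 8/3)
obs 2: x=2 → posterior Dirichlet(12, 11/2, 11/3)
obs 3: x=0 → posterior Dirichlet(13, 11/2, 11/3)
obs 4: x=2 → posterior Dirichlet(13, 11/2, 14/3)
obs 5: x=0 → posterior Dirichlet(14, 11/2, 14/3)
obs 6: x=2 → posterior Dirichlet(14, 11/2, 17/3)
obs 7: x=1 → posterior Dirichlet(14, 13/2, 17/3)
obs 8: x=1 → posterior Dirichlet(14, 15/2, 17/3)
obs 9: x=1 → posterior Dirichlet(14, 17/2, 17/3)
obs 10: x=2 → posterior Dirichlet(14, 17/2, 20/3)
obs 11: x=2 → posterior Dirichlet(14, 17/2, 23/3)
obs 12: x=2 → posterior Dirichlet(14, 17/2, 26/3)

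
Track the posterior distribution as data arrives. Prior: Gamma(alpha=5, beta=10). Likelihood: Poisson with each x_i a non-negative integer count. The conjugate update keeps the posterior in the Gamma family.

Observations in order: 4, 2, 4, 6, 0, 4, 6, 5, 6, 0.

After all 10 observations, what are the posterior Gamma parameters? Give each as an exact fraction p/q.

alpha=42, beta=20

obs 1: x=4 → posterior Gamma(9, 11)
obs 2: x=2 → posterior Gamma(11, 12)
obs 3: x=4 → posterior Gamma(15, 13)
obs 4: x=6 → posterior Gamma(21, 14)
obs 5: x=0 → posterior Gamma(21, 15)
obs 6: x=4 → posterior Gamma(25, 16)
obs 7: x=6 → posterior Gamma(31, 17)
obs 8: x=5 → posterior Gamma(36, 18)
obs 9: x=6 → posterior Gamma(42, 19)
obs 10: x=0 → posterior Gamma(42, 20)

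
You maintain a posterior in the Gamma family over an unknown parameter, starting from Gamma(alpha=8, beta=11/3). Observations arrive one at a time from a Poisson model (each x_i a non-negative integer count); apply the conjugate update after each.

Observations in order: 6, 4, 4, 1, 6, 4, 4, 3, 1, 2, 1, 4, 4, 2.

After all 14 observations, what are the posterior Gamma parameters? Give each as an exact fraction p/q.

alpha=54, beta=53/3

obs 1: x=6 → posterior Gamma(14, 14/3)
obs 2: x=4 → posterior Gamma(18, 17/3)
obs 3: x=4 → posterior Gamma(22, 20/3)
obs 4: x=1 → posterior Gamma(23, 23/3)
obs 5: x=6 → posterior Gamma(29, 26/3)
obs 6: x=4 → posterior Gamma(33, 29/3)
obs 7: x=4 → posterior Gamma(37, 32/3)
obs 8: x=3 → posterior Gamma(40, 35/3)
obs 9: x=1 → posterior Gamma(41, 38/3)
obs 10: x=2 → posterior Gamma(43, 41/3)
obs 11: x=1 → posterior Gamma(44, 44/3)
obs 12: x=4 → posterior Gamma(48, 47/3)
obs 13: x=4 → posterior Gamma(52, 50/3)
obs 14: x=2 → posterior Gamma(54, 53/3)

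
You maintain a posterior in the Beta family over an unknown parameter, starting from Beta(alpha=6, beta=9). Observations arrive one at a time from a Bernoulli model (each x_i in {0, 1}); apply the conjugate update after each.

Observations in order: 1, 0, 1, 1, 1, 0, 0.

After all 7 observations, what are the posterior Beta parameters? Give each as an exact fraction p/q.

obs 1: x=1 → posterior Beta(7, 9)
obs 2: x=0 → posterior Beta(7, 10)
obs 3: x=1 → posterior Beta(8, 10)
obs 4: x=1 → posterior Beta(9, 10)
obs 5: x=1 → posterior Beta(10, 10)
obs 6: x=0 → posterior Beta(10, 11)
obs 7: x=0 → posterior Beta(10, 12)

alpha=10, beta=12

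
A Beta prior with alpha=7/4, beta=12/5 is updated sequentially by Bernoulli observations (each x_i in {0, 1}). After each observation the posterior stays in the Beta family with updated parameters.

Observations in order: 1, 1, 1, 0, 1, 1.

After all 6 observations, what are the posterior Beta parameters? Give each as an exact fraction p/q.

obs 1: x=1 → posterior Beta(11/4, 12/5)
obs 2: x=1 → posterior Beta(15/4, 12/5)
obs 3: x=1 → posterior Beta(19/4, 12/5)
obs 4: x=0 → posterior Beta(19/4, 17/5)
obs 5: x=1 → posterior Beta(23/4, 17/5)
obs 6: x=1 → posterior Beta(27/4, 17/5)

alpha=27/4, beta=17/5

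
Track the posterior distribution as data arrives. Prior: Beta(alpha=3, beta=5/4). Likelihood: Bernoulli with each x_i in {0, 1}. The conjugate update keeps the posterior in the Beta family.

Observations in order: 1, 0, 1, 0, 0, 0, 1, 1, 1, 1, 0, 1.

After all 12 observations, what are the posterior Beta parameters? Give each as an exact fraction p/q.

alpha=10, beta=25/4

obs 1: x=1 → posterior Beta(4, 5/4)
obs 2: x=0 → posterior Beta(4, 9/4)
obs 3: x=1 → posterior Beta(5, 9/4)
obs 4: x=0 → posterior Beta(5, 13/4)
obs 5: x=0 → posterior Beta(5, 17/4)
obs 6: x=0 → posterior Beta(5, 21/4)
obs 7: x=1 → posterior Beta(6, 21/4)
obs 8: x=1 → posterior Beta(7, 21/4)
obs 9: x=1 → posterior Beta(8, 21/4)
obs 10: x=1 → posterior Beta(9, 21/4)
obs 11: x=0 → posterior Beta(9, 25/4)
obs 12: x=1 → posterior Beta(10, 25/4)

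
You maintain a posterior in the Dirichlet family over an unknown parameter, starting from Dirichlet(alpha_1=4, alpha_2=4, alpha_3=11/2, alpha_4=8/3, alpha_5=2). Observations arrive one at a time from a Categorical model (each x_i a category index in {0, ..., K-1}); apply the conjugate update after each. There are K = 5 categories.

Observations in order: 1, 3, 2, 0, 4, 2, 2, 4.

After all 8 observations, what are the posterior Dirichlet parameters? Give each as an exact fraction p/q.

obs 1: x=1 → posterior Dirichlet(4, 5, 11/2, 8/3, 2)
obs 2: x=3 → posterior Dirichlet(4, 5, 11/2, 11/3, 2)
obs 3: x=2 → posterior Dirichlet(4, 5, 13/2, 11/3, 2)
obs 4: x=0 → posterior Dirichlet(5, 5, 13/2, 11/3, 2)
obs 5: x=4 → posterior Dirichlet(5, 5, 13/2, 11/3, 3)
obs 6: x=2 → posterior Dirichlet(5, 5, 15/2, 11/3, 3)
obs 7: x=2 → posterior Dirichlet(5, 5, 17/2, 11/3, 3)
obs 8: x=4 → posterior Dirichlet(5, 5, 17/2, 11/3, 4)

alpha_1=5, alpha_2=5, alpha_3=17/2, alpha_4=11/3, alpha_5=4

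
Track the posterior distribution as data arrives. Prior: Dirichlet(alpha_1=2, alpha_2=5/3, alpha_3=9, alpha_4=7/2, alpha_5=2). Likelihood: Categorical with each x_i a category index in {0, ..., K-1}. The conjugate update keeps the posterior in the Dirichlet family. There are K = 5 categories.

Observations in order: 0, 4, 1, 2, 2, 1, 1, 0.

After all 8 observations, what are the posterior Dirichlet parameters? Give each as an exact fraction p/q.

obs 1: x=0 → posterior Dirichlet(3, 5/3, 9, 7/2, 2)
obs 2: x=4 → posterior Dirichlet(3, 5/3, 9, 7/2, 3)
obs 3: x=1 → posterior Dirichlet(3, 8/3, 9, 7/2, 3)
obs 4: x=2 → posterior Dirichlet(3, 8/3, 10, 7/2, 3)
obs 5: x=2 → posterior Dirichlet(3, 8/3, 11, 7/2, 3)
obs 6: x=1 → posterior Dirichlet(3, 11/3, 11, 7/2, 3)
obs 7: x=1 → posterior Dirichlet(3, 14/3, 11, 7/2, 3)
obs 8: x=0 → posterior Dirichlet(4, 14/3, 11, 7/2, 3)

alpha_1=4, alpha_2=14/3, alpha_3=11, alpha_4=7/2, alpha_5=3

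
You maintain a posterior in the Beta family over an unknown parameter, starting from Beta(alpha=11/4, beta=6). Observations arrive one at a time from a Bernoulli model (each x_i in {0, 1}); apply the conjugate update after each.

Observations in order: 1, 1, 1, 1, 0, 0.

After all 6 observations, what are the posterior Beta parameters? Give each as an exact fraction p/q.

alpha=27/4, beta=8

obs 1: x=1 → posterior Beta(15/4, 6)
obs 2: x=1 → posterior Beta(19/4, 6)
obs 3: x=1 → posterior Beta(23/4, 6)
obs 4: x=1 → posterior Beta(27/4, 6)
obs 5: x=0 → posterior Beta(27/4, 7)
obs 6: x=0 → posterior Beta(27/4, 8)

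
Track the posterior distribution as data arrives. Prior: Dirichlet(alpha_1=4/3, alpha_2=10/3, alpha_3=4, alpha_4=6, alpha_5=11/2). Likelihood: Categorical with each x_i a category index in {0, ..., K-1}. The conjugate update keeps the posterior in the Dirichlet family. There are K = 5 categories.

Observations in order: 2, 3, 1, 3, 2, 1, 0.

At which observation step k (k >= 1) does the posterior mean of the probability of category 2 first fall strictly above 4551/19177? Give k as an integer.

obs 1: x=2 → posterior Dirichlet(4/3, 10/3, 5, 6, 11/2)
obs 2: x=3 → posterior Dirichlet(4/3, 10/3, 5, 7, 11/2)
obs 3: x=1 → posterior Dirichlet(4/3, 13/3, 5, 7, 11/2)
obs 4: x=3 → posterior Dirichlet(4/3, 13/3, 5, 8, 11/2)
obs 5: x=2 → posterior Dirichlet(4/3, 13/3, 6, 8, 11/2)
obs 6: x=1 → posterior Dirichlet(4/3, 16/3, 6, 8, 11/2)
obs 7: x=0 → posterior Dirichlet(7/3, 16/3, 6, 8, 11/2)

k = 5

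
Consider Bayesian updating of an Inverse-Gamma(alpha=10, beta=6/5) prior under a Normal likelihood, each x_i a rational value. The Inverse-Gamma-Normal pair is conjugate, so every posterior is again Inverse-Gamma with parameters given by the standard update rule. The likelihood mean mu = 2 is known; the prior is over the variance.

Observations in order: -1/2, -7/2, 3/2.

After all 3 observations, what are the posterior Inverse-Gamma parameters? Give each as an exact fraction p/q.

alpha=23/2, beta=783/40

obs 1: x=-1/2 → posterior Inverse-Gamma(21/2, 173/40)
obs 2: x=-7/2 → posterior Inverse-Gamma(11, 389/20)
obs 3: x=3/2 → posterior Inverse-Gamma(23/2, 783/40)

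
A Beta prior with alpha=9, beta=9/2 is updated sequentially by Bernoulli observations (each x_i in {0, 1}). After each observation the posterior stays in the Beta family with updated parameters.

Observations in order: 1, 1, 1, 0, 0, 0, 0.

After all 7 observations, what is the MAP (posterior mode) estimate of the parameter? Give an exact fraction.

obs 1: x=1 → posterior Beta(10, 9/2)
obs 2: x=1 → posterior Beta(11, 9/2)
obs 3: x=1 → posterior Beta(12, 9/2)
obs 4: x=0 → posterior Beta(12, 11/2)
obs 5: x=0 → posterior Beta(12, 13/2)
obs 6: x=0 → posterior Beta(12, 15/2)
obs 7: x=0 → posterior Beta(12, 17/2)

22/37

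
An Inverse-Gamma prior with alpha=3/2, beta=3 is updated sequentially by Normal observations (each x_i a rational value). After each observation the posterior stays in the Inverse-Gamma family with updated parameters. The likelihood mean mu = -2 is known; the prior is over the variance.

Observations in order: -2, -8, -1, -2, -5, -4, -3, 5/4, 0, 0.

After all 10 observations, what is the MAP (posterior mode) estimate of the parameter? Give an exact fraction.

403/80

obs 1: x=-2 → posterior Inverse-Gamma(2, 3)
obs 2: x=-8 → posterior Inverse-Gamma(5/2, 21)
obs 3: x=-1 → posterior Inverse-Gamma(3, 43/2)
obs 4: x=-2 → posterior Inverse-Gamma(7/2, 43/2)
obs 5: x=-5 → posterior Inverse-Gamma(4, 26)
obs 6: x=-4 → posterior Inverse-Gamma(9/2, 28)
obs 7: x=-3 → posterior Inverse-Gamma(5, 57/2)
obs 8: x=5/4 → posterior Inverse-Gamma(11/2, 1081/32)
obs 9: x=0 → posterior Inverse-Gamma(6, 1145/32)
obs 10: x=0 → posterior Inverse-Gamma(13/2, 1209/32)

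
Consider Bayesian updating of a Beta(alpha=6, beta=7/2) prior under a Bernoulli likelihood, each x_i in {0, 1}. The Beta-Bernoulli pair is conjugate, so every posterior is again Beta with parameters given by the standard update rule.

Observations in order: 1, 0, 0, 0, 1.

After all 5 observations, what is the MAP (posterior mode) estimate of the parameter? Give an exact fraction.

obs 1: x=1 → posterior Beta(7, 7/2)
obs 2: x=0 → posterior Beta(7, 9/2)
obs 3: x=0 → posterior Beta(7, 11/2)
obs 4: x=0 → posterior Beta(7, 13/2)
obs 5: x=1 → posterior Beta(8, 13/2)

14/25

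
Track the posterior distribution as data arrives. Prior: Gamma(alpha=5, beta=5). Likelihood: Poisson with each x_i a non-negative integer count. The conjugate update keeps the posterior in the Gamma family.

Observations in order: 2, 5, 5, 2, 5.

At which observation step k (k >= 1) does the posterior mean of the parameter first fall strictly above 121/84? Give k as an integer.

obs 1: x=2 → posterior Gamma(7, 6)
obs 2: x=5 → posterior Gamma(12, 7)
obs 3: x=5 → posterior Gamma(17, 8)
obs 4: x=2 → posterior Gamma(19, 9)
obs 5: x=5 → posterior Gamma(24, 10)

k = 2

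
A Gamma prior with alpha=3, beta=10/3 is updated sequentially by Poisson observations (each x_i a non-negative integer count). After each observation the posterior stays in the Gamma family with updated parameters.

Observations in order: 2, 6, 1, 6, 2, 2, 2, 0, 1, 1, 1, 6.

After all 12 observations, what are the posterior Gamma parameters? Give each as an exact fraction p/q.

obs 1: x=2 → posterior Gamma(5, 13/3)
obs 2: x=6 → posterior Gamma(11, 16/3)
obs 3: x=1 → posterior Gamma(12, 19/3)
obs 4: x=6 → posterior Gamma(18, 22/3)
obs 5: x=2 → posterior Gamma(20, 25/3)
obs 6: x=2 → posterior Gamma(22, 28/3)
obs 7: x=2 → posterior Gamma(24, 31/3)
obs 8: x=0 → posterior Gamma(24, 34/3)
obs 9: x=1 → posterior Gamma(25, 37/3)
obs 10: x=1 → posterior Gamma(26, 40/3)
obs 11: x=1 → posterior Gamma(27, 43/3)
obs 12: x=6 → posterior Gamma(33, 46/3)

alpha=33, beta=46/3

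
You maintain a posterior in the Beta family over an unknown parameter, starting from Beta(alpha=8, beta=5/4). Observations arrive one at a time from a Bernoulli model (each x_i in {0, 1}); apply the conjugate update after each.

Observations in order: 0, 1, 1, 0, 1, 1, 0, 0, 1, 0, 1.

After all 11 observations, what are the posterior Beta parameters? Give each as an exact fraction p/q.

alpha=14, beta=25/4

obs 1: x=0 → posterior Beta(8, 9/4)
obs 2: x=1 → posterior Beta(9, 9/4)
obs 3: x=1 → posterior Beta(10, 9/4)
obs 4: x=0 → posterior Beta(10, 13/4)
obs 5: x=1 → posterior Beta(11, 13/4)
obs 6: x=1 → posterior Beta(12, 13/4)
obs 7: x=0 → posterior Beta(12, 17/4)
obs 8: x=0 → posterior Beta(12, 21/4)
obs 9: x=1 → posterior Beta(13, 21/4)
obs 10: x=0 → posterior Beta(13, 25/4)
obs 11: x=1 → posterior Beta(14, 25/4)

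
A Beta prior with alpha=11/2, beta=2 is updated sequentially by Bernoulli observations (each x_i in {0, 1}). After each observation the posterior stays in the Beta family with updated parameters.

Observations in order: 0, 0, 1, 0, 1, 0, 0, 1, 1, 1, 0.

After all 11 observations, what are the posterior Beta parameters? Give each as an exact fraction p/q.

alpha=21/2, beta=8

obs 1: x=0 → posterior Beta(11/2, 3)
obs 2: x=0 → posterior Beta(11/2, 4)
obs 3: x=1 → posterior Beta(13/2, 4)
obs 4: x=0 → posterior Beta(13/2, 5)
obs 5: x=1 → posterior Beta(15/2, 5)
obs 6: x=0 → posterior Beta(15/2, 6)
obs 7: x=0 → posterior Beta(15/2, 7)
obs 8: x=1 → posterior Beta(17/2, 7)
obs 9: x=1 → posterior Beta(19/2, 7)
obs 10: x=1 → posterior Beta(21/2, 7)
obs 11: x=0 → posterior Beta(21/2, 8)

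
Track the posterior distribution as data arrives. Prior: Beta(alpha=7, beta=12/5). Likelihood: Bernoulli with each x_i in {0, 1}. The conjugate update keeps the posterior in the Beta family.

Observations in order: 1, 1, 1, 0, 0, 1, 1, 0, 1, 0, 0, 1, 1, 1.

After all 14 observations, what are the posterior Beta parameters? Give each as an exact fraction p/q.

alpha=16, beta=37/5

obs 1: x=1 → posterior Beta(8, 12/5)
obs 2: x=1 → posterior Beta(9, 12/5)
obs 3: x=1 → posterior Beta(10, 12/5)
obs 4: x=0 → posterior Beta(10, 17/5)
obs 5: x=0 → posterior Beta(10, 22/5)
obs 6: x=1 → posterior Beta(11, 22/5)
obs 7: x=1 → posterior Beta(12, 22/5)
obs 8: x=0 → posterior Beta(12, 27/5)
obs 9: x=1 → posterior Beta(13, 27/5)
obs 10: x=0 → posterior Beta(13, 32/5)
obs 11: x=0 → posterior Beta(13, 37/5)
obs 12: x=1 → posterior Beta(14, 37/5)
obs 13: x=1 → posterior Beta(15, 37/5)
obs 14: x=1 → posterior Beta(16, 37/5)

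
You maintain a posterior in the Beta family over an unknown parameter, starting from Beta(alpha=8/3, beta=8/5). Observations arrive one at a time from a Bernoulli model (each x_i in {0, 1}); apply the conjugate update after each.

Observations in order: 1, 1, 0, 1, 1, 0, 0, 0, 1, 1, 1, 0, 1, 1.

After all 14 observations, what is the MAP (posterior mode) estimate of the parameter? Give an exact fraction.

40/61

obs 1: x=1 → posterior Beta(11/3, 8/5)
obs 2: x=1 → posterior Beta(14/3, 8/5)
obs 3: x=0 → posterior Beta(14/3, 13/5)
obs 4: x=1 → posterior Beta(17/3, 13/5)
obs 5: x=1 → posterior Beta(20/3, 13/5)
obs 6: x=0 → posterior Beta(20/3, 18/5)
obs 7: x=0 → posterior Beta(20/3, 23/5)
obs 8: x=0 → posterior Beta(20/3, 28/5)
obs 9: x=1 → posterior Beta(23/3, 28/5)
obs 10: x=1 → posterior Beta(26/3, 28/5)
obs 11: x=1 → posterior Beta(29/3, 28/5)
obs 12: x=0 → posterior Beta(29/3, 33/5)
obs 13: x=1 → posterior Beta(32/3, 33/5)
obs 14: x=1 → posterior Beta(35/3, 33/5)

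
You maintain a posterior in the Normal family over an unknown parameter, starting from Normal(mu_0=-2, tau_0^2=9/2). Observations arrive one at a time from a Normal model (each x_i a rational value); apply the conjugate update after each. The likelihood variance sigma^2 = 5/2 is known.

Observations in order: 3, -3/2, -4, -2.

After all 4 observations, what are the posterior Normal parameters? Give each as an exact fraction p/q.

obs 1: x=3 → posterior Normal(17/14, 45/28)
obs 2: x=-3/2 → posterior Normal(7/46, 45/46)
obs 3: x=-4 → posterior Normal(-65/64, 45/64)
obs 4: x=-2 → posterior Normal(-101/82, 45/82)

mu_0=-101/82, tau_0^2=45/82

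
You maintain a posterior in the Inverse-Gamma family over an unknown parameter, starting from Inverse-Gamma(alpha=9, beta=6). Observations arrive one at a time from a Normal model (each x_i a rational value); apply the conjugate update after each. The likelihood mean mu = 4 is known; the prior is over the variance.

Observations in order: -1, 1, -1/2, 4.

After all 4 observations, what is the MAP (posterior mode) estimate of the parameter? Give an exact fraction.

265/96

obs 1: x=-1 → posterior Inverse-Gamma(19/2, 37/2)
obs 2: x=1 → posterior Inverse-Gamma(10, 23)
obs 3: x=-1/2 → posterior Inverse-Gamma(21/2, 265/8)
obs 4: x=4 → posterior Inverse-Gamma(11, 265/8)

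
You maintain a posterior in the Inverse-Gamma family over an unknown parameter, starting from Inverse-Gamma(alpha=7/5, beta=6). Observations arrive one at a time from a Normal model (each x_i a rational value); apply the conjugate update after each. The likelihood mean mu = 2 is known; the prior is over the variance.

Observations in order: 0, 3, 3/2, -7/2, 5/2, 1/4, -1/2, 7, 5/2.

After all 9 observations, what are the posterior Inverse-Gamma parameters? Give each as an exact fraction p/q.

obs 1: x=0 → posterior Inverse-Gamma(19/10, 8)
obs 2: x=3 → posterior Inverse-Gamma(12/5, 17/2)
obs 3: x=3/2 → posterior Inverse-Gamma(29/10, 69/8)
obs 4: x=-7/2 → posterior Inverse-Gamma(17/5, 95/4)
obs 5: x=5/2 → posterior Inverse-Gamma(39/10, 191/8)
obs 6: x=1/4 → posterior Inverse-Gamma(22/5, 813/32)
obs 7: x=-1/2 → posterior Inverse-Gamma(49/10, 913/32)
obs 8: x=7 → posterior Inverse-Gamma(27/5, 1313/32)
obs 9: x=5/2 → posterior Inverse-Gamma(59/10, 1317/32)

alpha=59/10, beta=1317/32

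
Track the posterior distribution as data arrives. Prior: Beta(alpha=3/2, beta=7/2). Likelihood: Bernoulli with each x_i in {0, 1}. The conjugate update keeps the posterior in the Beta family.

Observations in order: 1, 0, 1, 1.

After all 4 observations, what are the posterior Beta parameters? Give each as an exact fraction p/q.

alpha=9/2, beta=9/2

obs 1: x=1 → posterior Beta(5/2, 7/2)
obs 2: x=0 → posterior Beta(5/2, 9/2)
obs 3: x=1 → posterior Beta(7/2, 9/2)
obs 4: x=1 → posterior Beta(9/2, 9/2)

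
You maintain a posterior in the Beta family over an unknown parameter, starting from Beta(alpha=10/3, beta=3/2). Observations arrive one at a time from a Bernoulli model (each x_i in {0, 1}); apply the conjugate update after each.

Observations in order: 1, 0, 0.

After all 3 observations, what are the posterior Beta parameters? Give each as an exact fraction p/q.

obs 1: x=1 → posterior Beta(13/3, 3/2)
obs 2: x=0 → posterior Beta(13/3, 5/2)
obs 3: x=0 → posterior Beta(13/3, 7/2)

alpha=13/3, beta=7/2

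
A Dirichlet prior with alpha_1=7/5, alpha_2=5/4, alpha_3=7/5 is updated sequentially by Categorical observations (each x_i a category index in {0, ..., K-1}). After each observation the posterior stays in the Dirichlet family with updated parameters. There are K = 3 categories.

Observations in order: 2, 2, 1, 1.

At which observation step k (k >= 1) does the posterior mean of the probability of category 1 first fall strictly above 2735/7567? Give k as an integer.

obs 1: x=2 → posterior Dirichlet(7/5, 5/4, 12/5)
obs 2: x=2 → posterior Dirichlet(7/5, 5/4, 17/5)
obs 3: x=1 → posterior Dirichlet(7/5, 9/4, 17/5)
obs 4: x=1 → posterior Dirichlet(7/5, 13/4, 17/5)

k = 4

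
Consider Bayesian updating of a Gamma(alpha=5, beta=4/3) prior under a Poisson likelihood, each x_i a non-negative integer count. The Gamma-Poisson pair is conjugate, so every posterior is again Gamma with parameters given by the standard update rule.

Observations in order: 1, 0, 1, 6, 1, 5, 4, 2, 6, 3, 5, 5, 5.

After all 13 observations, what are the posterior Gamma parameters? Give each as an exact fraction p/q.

obs 1: x=1 → posterior Gamma(6, 7/3)
obs 2: x=0 → posterior Gamma(6, 10/3)
obs 3: x=1 → posterior Gamma(7, 13/3)
obs 4: x=6 → posterior Gamma(13, 16/3)
obs 5: x=1 → posterior Gamma(14, 19/3)
obs 6: x=5 → posterior Gamma(19, 22/3)
obs 7: x=4 → posterior Gamma(23, 25/3)
obs 8: x=2 → posterior Gamma(25, 28/3)
obs 9: x=6 → posterior Gamma(31, 31/3)
obs 10: x=3 → posterior Gamma(34, 34/3)
obs 11: x=5 → posterior Gamma(39, 37/3)
obs 12: x=5 → posterior Gamma(44, 40/3)
obs 13: x=5 → posterior Gamma(49, 43/3)

alpha=49, beta=43/3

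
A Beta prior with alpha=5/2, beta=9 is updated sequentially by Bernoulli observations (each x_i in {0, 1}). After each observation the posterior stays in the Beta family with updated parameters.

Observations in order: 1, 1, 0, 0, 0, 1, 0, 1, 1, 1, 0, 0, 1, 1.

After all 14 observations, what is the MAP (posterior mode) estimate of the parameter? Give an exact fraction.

obs 1: x=1 → posterior Beta(7/2, 9)
obs 2: x=1 → posterior Beta(9/2, 9)
obs 3: x=0 → posterior Beta(9/2, 10)
obs 4: x=0 → posterior Beta(9/2, 11)
obs 5: x=0 → posterior Beta(9/2, 12)
obs 6: x=1 → posterior Beta(11/2, 12)
obs 7: x=0 → posterior Beta(11/2, 13)
obs 8: x=1 → posterior Beta(13/2, 13)
obs 9: x=1 → posterior Beta(15/2, 13)
obs 10: x=1 → posterior Beta(17/2, 13)
obs 11: x=0 → posterior Beta(17/2, 14)
obs 12: x=0 → posterior Beta(17/2, 15)
obs 13: x=1 → posterior Beta(19/2, 15)
obs 14: x=1 → posterior Beta(21/2, 15)

19/47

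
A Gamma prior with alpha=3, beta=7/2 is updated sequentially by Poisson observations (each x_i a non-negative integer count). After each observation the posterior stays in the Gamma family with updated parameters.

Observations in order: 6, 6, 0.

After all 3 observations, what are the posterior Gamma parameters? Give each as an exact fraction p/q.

alpha=15, beta=13/2

obs 1: x=6 → posterior Gamma(9, 9/2)
obs 2: x=6 → posterior Gamma(15, 11/2)
obs 3: x=0 → posterior Gamma(15, 13/2)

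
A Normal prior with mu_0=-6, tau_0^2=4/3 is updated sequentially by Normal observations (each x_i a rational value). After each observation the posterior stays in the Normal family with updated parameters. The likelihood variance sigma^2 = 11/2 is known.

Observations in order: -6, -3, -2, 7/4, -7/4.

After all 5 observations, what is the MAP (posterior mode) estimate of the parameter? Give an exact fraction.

obs 1: x=-6 → posterior Normal(-6, 44/41)
obs 2: x=-3 → posterior Normal(-270/49, 44/49)
obs 3: x=-2 → posterior Normal(-286/57, 44/57)
obs 4: x=7/4 → posterior Normal(-272/65, 44/65)
obs 5: x=-7/4 → posterior Normal(-286/73, 44/73)

-286/73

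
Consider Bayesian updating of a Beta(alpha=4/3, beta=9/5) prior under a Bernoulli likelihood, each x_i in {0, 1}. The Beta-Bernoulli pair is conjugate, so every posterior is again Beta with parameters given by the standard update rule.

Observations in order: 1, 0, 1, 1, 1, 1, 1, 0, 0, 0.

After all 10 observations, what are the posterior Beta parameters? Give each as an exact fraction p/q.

obs 1: x=1 → posterior Beta(7/3, 9/5)
obs 2: x=0 → posterior Beta(7/3, 14/5)
obs 3: x=1 → posterior Beta(10/3, 14/5)
obs 4: x=1 → posterior Beta(13/3, 14/5)
obs 5: x=1 → posterior Beta(16/3, 14/5)
obs 6: x=1 → posterior Beta(19/3, 14/5)
obs 7: x=1 → posterior Beta(22/3, 14/5)
obs 8: x=0 → posterior Beta(22/3, 19/5)
obs 9: x=0 → posterior Beta(22/3, 24/5)
obs 10: x=0 → posterior Beta(22/3, 29/5)

alpha=22/3, beta=29/5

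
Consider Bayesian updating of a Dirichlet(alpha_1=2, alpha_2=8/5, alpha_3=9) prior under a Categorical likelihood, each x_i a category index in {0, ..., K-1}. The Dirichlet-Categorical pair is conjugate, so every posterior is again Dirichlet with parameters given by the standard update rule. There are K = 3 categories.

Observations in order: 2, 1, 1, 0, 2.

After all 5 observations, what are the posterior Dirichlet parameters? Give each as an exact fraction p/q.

obs 1: x=2 → posterior Dirichlet(2, 8/5, 10)
obs 2: x=1 → posterior Dirichlet(2, 13/5, 10)
obs 3: x=1 → posterior Dirichlet(2, 18/5, 10)
obs 4: x=0 → posterior Dirichlet(3, 18/5, 10)
obs 5: x=2 → posterior Dirichlet(3, 18/5, 11)

alpha_1=3, alpha_2=18/5, alpha_3=11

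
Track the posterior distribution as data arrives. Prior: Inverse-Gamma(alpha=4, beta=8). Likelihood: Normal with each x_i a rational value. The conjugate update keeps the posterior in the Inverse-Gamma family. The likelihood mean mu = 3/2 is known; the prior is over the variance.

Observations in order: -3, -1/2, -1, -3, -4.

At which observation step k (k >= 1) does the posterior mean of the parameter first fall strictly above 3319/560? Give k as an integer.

k = 4

obs 1: x=-3 → posterior Inverse-Gamma(9/2, 145/8)
obs 2: x=-1/2 → posterior Inverse-Gamma(5, 161/8)
obs 3: x=-1 → posterior Inverse-Gamma(11/2, 93/4)
obs 4: x=-3 → posterior Inverse-Gamma(6, 267/8)
obs 5: x=-4 → posterior Inverse-Gamma(13/2, 97/2)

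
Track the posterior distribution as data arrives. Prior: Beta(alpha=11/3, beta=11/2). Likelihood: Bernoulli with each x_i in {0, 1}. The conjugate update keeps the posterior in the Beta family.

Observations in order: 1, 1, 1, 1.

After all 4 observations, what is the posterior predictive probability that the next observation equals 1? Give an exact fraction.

46/79

obs 1: x=1 → posterior Beta(14/3, 11/2)
obs 2: x=1 → posterior Beta(17/3, 11/2)
obs 3: x=1 → posterior Beta(20/3, 11/2)
obs 4: x=1 → posterior Beta(23/3, 11/2)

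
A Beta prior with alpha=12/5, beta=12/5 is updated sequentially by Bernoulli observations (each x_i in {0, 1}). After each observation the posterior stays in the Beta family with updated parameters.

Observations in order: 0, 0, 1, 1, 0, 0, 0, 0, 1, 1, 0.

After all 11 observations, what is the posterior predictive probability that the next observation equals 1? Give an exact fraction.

32/79

obs 1: x=0 → posterior Beta(12/5, 17/5)
obs 2: x=0 → posterior Beta(12/5, 22/5)
obs 3: x=1 → posterior Beta(17/5, 22/5)
obs 4: x=1 → posterior Beta(22/5, 22/5)
obs 5: x=0 → posterior Beta(22/5, 27/5)
obs 6: x=0 → posterior Beta(22/5, 32/5)
obs 7: x=0 → posterior Beta(22/5, 37/5)
obs 8: x=0 → posterior Beta(22/5, 42/5)
obs 9: x=1 → posterior Beta(27/5, 42/5)
obs 10: x=1 → posterior Beta(32/5, 42/5)
obs 11: x=0 → posterior Beta(32/5, 47/5)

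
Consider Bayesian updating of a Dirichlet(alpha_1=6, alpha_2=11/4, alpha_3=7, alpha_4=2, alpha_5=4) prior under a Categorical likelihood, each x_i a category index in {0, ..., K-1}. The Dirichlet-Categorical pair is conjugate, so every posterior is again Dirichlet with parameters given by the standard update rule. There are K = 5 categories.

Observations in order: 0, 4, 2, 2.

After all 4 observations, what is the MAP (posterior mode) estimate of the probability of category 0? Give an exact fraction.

24/83

obs 1: x=0 → posterior Dirichlet(7, 11/4, 7, 2, 4)
obs 2: x=4 → posterior Dirichlet(7, 11/4, 7, 2, 5)
obs 3: x=2 → posterior Dirichlet(7, 11/4, 8, 2, 5)
obs 4: x=2 → posterior Dirichlet(7, 11/4, 9, 2, 5)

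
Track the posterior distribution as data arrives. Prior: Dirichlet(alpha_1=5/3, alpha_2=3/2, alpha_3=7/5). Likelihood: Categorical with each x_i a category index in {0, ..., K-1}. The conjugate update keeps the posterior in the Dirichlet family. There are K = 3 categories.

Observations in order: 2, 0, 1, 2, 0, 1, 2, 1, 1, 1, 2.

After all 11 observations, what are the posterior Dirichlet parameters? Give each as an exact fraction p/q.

alpha_1=11/3, alpha_2=13/2, alpha_3=27/5

obs 1: x=2 → posterior Dirichlet(5/3, 3/2, 12/5)
obs 2: x=0 → posterior Dirichlet(8/3, 3/2, 12/5)
obs 3: x=1 → posterior Dirichlet(8/3, 5/2, 12/5)
obs 4: x=2 → posterior Dirichlet(8/3, 5/2, 17/5)
obs 5: x=0 → posterior Dirichlet(11/3, 5/2, 17/5)
obs 6: x=1 → posterior Dirichlet(11/3, 7/2, 17/5)
obs 7: x=2 → posterior Dirichlet(11/3, 7/2, 22/5)
obs 8: x=1 → posterior Dirichlet(11/3, 9/2, 22/5)
obs 9: x=1 → posterior Dirichlet(11/3, 11/2, 22/5)
obs 10: x=1 → posterior Dirichlet(11/3, 13/2, 22/5)
obs 11: x=2 → posterior Dirichlet(11/3, 13/2, 27/5)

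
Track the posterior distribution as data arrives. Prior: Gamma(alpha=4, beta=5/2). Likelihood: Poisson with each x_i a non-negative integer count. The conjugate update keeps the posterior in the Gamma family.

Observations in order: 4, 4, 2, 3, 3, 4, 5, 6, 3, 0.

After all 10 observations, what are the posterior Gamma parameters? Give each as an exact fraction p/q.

obs 1: x=4 → posterior Gamma(8, 7/2)
obs 2: x=4 → posterior Gamma(12, 9/2)
obs 3: x=2 → posterior Gamma(14, 11/2)
obs 4: x=3 → posterior Gamma(17, 13/2)
obs 5: x=3 → posterior Gamma(20, 15/2)
obs 6: x=4 → posterior Gamma(24, 17/2)
obs 7: x=5 → posterior Gamma(29, 19/2)
obs 8: x=6 → posterior Gamma(35, 21/2)
obs 9: x=3 → posterior Gamma(38, 23/2)
obs 10: x=0 → posterior Gamma(38, 25/2)

alpha=38, beta=25/2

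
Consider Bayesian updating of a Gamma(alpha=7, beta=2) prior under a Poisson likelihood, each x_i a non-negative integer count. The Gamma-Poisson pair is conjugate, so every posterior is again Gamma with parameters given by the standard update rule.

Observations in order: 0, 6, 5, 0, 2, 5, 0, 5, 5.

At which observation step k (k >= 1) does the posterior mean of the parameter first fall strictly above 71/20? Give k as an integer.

obs 1: x=0 → posterior Gamma(7, 3)
obs 2: x=6 → posterior Gamma(13, 4)
obs 3: x=5 → posterior Gamma(18, 5)
obs 4: x=0 → posterior Gamma(18, 6)
obs 5: x=2 → posterior Gamma(20, 7)
obs 6: x=5 → posterior Gamma(25, 8)
obs 7: x=0 → posterior Gamma(25, 9)
obs 8: x=5 → posterior Gamma(30, 10)
obs 9: x=5 → posterior Gamma(35, 11)

k = 3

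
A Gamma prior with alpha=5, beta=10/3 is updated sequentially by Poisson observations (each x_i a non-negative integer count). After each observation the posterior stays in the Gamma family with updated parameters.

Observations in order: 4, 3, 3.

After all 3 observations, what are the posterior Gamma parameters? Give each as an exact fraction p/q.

obs 1: x=4 → posterior Gamma(9, 13/3)
obs 2: x=3 → posterior Gamma(12, 16/3)
obs 3: x=3 → posterior Gamma(15, 19/3)

alpha=15, beta=19/3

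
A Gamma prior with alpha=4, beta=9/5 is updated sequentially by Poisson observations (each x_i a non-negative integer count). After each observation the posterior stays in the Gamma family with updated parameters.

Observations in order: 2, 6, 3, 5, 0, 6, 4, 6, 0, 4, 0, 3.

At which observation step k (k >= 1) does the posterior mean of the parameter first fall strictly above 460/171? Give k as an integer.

obs 1: x=2 → posterior Gamma(6, 14/5)
obs 2: x=6 → posterior Gamma(12, 19/5)
obs 3: x=3 → posterior Gamma(15, 24/5)
obs 4: x=5 → posterior Gamma(20, 29/5)
obs 5: x=0 → posterior Gamma(20, 34/5)
obs 6: x=6 → posterior Gamma(26, 39/5)
obs 7: x=4 → posterior Gamma(30, 44/5)
obs 8: x=6 → posterior Gamma(36, 49/5)
obs 9: x=0 → posterior Gamma(36, 54/5)
obs 10: x=4 → posterior Gamma(40, 59/5)
obs 11: x=0 → posterior Gamma(40, 64/5)
obs 12: x=3 → posterior Gamma(43, 69/5)

k = 2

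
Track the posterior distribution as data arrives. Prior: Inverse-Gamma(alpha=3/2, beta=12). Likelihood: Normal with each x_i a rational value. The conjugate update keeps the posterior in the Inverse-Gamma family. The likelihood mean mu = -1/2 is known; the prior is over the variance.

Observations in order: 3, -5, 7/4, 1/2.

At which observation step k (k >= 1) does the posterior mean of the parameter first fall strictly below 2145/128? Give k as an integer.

obs 1: x=3 → posterior Inverse-Gamma(2, 145/8)
obs 2: x=-5 → posterior Inverse-Gamma(5/2, 113/4)
obs 3: x=7/4 → posterior Inverse-Gamma(3, 985/32)
obs 4: x=1/2 → posterior Inverse-Gamma(7/2, 1001/32)

k = 3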